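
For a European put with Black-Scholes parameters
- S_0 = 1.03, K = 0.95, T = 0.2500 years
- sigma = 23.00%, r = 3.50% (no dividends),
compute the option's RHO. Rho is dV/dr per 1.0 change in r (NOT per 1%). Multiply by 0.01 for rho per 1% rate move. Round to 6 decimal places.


Answer: Rho = -0.055386

Derivation:
d1 = 0.8366486663; d2 = 0.7216486663
phi(d1) = 0.2811325455; exp(-qT) = 1.0000000000; exp(-rT) = 0.9912881698
N(-d2) = 0.2352552551
Rho = -K*T*exp(-rT)*N(-d2) = -0.9500 * 0.2500 * 0.9912881698 * 0.2352552551 = -0.055386


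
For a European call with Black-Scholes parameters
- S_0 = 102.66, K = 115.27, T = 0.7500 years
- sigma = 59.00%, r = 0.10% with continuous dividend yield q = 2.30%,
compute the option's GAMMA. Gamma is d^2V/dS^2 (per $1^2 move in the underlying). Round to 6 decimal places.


d1 = -0.0035563710; d2 = -0.5145113592
phi(d1) = 0.3989397575; exp(-qT) = 0.9828979294; exp(-rT) = 0.9992502812
Gamma = exp(-qT) * phi(d1) / (S * sigma * sqrt(T)) = 0.9828979294 * 0.3989397575 / (102.6600 * 0.5900 * 0.8660254038) = 0.007475

Answer: Gamma = 0.007475


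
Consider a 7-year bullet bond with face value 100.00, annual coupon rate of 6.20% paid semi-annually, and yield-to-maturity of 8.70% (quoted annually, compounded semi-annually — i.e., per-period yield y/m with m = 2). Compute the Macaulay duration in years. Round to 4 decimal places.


Coupon per period c = face * coupon_rate / m = 3.100000
Periods per year m = 2; per-period yield y/m = 0.043500
Number of cashflows N = 14
Cashflows (t years, CF_t, discount factor 1/(1+y/m)^(m*t), PV):
  t = 0.5000: CF_t = 3.100000, DF = 0.958313, PV = 2.970771
  t = 1.0000: CF_t = 3.100000, DF = 0.918365, PV = 2.846930
  t = 1.5000: CF_t = 3.100000, DF = 0.880081, PV = 2.728251
  t = 2.0000: CF_t = 3.100000, DF = 0.843393, PV = 2.614519
  t = 2.5000: CF_t = 3.100000, DF = 0.808235, PV = 2.505529
  t = 3.0000: CF_t = 3.100000, DF = 0.774543, PV = 2.401082
  t = 3.5000: CF_t = 3.100000, DF = 0.742254, PV = 2.300989
  t = 4.0000: CF_t = 3.100000, DF = 0.711312, PV = 2.205068
  t = 4.5000: CF_t = 3.100000, DF = 0.681660, PV = 2.113147
  t = 5.0000: CF_t = 3.100000, DF = 0.653244, PV = 2.025057
  t = 5.5000: CF_t = 3.100000, DF = 0.626013, PV = 1.940639
  t = 6.0000: CF_t = 3.100000, DF = 0.599916, PV = 1.859740
  t = 6.5000: CF_t = 3.100000, DF = 0.574908, PV = 1.782214
  t = 7.0000: CF_t = 103.100000, DF = 0.550942, PV = 56.802090
Price P = sum_t PV_t = 87.096026
Macaulay numerator sum_t t * PV_t:
  t * PV_t at t = 0.5000: 1.485386
  t * PV_t at t = 1.0000: 2.846930
  t * PV_t at t = 1.5000: 4.092377
  t * PV_t at t = 2.0000: 5.229039
  t * PV_t at t = 2.5000: 6.263822
  t * PV_t at t = 3.0000: 7.203246
  t * PV_t at t = 3.5000: 8.053461
  t * PV_t at t = 4.0000: 8.820274
  t * PV_t at t = 4.5000: 9.509159
  t * PV_t at t = 5.0000: 10.125283
  t * PV_t at t = 5.5000: 10.673513
  t * PV_t at t = 6.0000: 11.158441
  t * PV_t at t = 6.5000: 11.584390
  t * PV_t at t = 7.0000: 397.614632
Macaulay duration D = (sum_t t * PV_t) / P = 494.659952 / 87.096026 = 5.679478

Answer: Macaulay duration = 5.6795 years


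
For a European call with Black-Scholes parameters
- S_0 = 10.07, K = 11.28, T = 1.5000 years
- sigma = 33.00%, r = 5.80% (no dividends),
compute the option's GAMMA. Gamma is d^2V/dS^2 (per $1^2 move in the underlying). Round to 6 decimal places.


d1 = 0.1365886466; d2 = -0.2675771609
phi(d1) = 0.3952381587; exp(-qT) = 1.0000000000; exp(-rT) = 0.9166770956
Gamma = exp(-qT) * phi(d1) / (S * sigma * sqrt(T)) = 1.0000000000 * 0.3952381587 / (10.0700 * 0.3300 * 1.2247448714) = 0.097111

Answer: Gamma = 0.097111


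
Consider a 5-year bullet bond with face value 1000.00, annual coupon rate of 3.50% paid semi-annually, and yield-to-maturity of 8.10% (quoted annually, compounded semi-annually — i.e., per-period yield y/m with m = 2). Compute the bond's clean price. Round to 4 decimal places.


Answer: Price = 813.9129

Derivation:
Coupon per period c = face * coupon_rate / m = 17.500000
Periods per year m = 2; per-period yield y/m = 0.040500
Number of cashflows N = 10
Cashflows (t years, CF_t, discount factor 1/(1+y/m)^(m*t), PV):
  t = 0.5000: CF_t = 17.500000, DF = 0.961076, PV = 16.818837
  t = 1.0000: CF_t = 17.500000, DF = 0.923668, PV = 16.164188
  t = 1.5000: CF_t = 17.500000, DF = 0.887715, PV = 15.535019
  t = 2.0000: CF_t = 17.500000, DF = 0.853162, PV = 14.930340
  t = 2.5000: CF_t = 17.500000, DF = 0.819954, PV = 14.349198
  t = 3.0000: CF_t = 17.500000, DF = 0.788039, PV = 13.790676
  t = 3.5000: CF_t = 17.500000, DF = 0.757365, PV = 13.253893
  t = 4.0000: CF_t = 17.500000, DF = 0.727886, PV = 12.738004
  t = 4.5000: CF_t = 17.500000, DF = 0.699554, PV = 12.242195
  t = 5.0000: CF_t = 1017.500000, DF = 0.672325, PV = 684.090521
Price P = sum_t PV_t = 813.912870


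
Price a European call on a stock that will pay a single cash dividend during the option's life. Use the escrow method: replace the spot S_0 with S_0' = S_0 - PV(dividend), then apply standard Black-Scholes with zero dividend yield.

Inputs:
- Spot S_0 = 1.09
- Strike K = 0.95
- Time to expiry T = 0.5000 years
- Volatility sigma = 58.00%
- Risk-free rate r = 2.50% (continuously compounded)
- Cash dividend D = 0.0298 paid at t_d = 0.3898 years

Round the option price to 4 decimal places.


PV(D) = D * exp(-r * t_d) = 0.0298 * 0.99030233 = 0.02951101
S_0' = S_0 - PV(D) = 1.0900 - 0.02951101 = 1.06048899
d1 = (ln(S_0'/K) + (r + sigma^2/2)*T) / (sigma*sqrt(T)) = 0.50380970
d2 = d1 - sigma*sqrt(T) = 0.09368777
exp(-rT) = 0.98757780
N(d1) = 0.69280244; N(d2) = 0.53732141
C = S_0' * N(d1) - K * exp(-rT) * N(d2) = 1.06048899 * 0.69280244 - 0.9500 * 0.98757780 * 0.53732141 = 0.2306

Answer: Price = 0.2306


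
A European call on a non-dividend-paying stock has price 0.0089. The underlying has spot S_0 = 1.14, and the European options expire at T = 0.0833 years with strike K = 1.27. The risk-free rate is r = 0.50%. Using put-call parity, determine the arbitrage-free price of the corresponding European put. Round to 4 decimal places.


Put-call parity: C - P = S_0 * exp(-qT) - K * exp(-rT).
S_0 * exp(-qT) = 1.1400 * 1.00000000 = 1.14000000
K * exp(-rT) = 1.2700 * 0.99958359 = 1.26947116
P = C - S*exp(-qT) + K*exp(-rT)
P = 0.0089 - 1.14000000 + 1.26947116 = 0.1384

Answer: Put price = 0.1384


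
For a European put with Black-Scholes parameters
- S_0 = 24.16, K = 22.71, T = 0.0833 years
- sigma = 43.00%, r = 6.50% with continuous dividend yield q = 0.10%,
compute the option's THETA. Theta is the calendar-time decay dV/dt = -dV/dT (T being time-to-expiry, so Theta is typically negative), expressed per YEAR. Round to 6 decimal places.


d1 = 0.6037227555; d2 = 0.4796172761
phi(d1) = 0.3324788214; exp(-qT) = 0.9999167035; exp(-rT) = 0.9946001320
Theta = -S*exp(-qT)*phi(d1)*sigma/(2*sqrt(T)) + r*K*exp(-rT)*N(-d2) - q*S*exp(-qT)*N(-d1)
N(-d1) = 0.2730139913; N(-d2) = 0.3157497798; sqrt(T) = 0.2886173938
Term 1 = -24.1600 * 0.9999167035 * 0.3324788214 * 0.4300 / (2 * 0.2886173938) = -5.9832988988
Term 2 = 0.0650 * 22.7100 * 0.9946001320 * 0.3157497798 = 0.4635771912
Term 3 = -0.0010 * 24.1600 * 0.9999167035 * 0.2730139913 = -0.0065954686
Theta = -5.9832988988 + (0.4635771912) + (-0.0065954686) = -5.526317

Answer: Theta = -5.526317


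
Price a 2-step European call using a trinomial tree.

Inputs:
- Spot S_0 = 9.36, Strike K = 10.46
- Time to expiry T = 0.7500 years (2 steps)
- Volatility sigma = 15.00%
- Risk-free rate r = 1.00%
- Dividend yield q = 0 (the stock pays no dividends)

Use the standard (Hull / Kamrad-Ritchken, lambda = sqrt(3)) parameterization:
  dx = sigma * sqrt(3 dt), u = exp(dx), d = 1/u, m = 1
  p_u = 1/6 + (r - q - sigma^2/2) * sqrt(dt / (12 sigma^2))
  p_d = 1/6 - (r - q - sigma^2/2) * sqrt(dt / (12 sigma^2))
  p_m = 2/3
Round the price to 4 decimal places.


Answer: Price = V(0,0) = 0.1776

Derivation:
dt = T/N = 0.375000; dx = sigma*sqrt(3*dt) = 0.159099
u = exp(dx) = 1.172454; d = 1/u = 0.852912
p_u = 0.165194, p_m = 0.666667, p_d = 0.168140
Discount per step: exp(-r*dt) = 0.996257
Stock lattice S(k, j) with j the centered position index:
  k=0: S(0,+0) = 9.3600
  k=1: S(1,-1) = 7.9833; S(1,+0) = 9.3600; S(1,+1) = 10.9742
  k=2: S(2,-2) = 6.8090; S(2,-1) = 7.9833; S(2,+0) = 9.3600; S(2,+1) = 10.9742; S(2,+2) = 12.8667
Terminal payoffs V(N, j) = max(S_T - K, 0):
  V(2,-2) = 0.000000; V(2,-1) = 0.000000; V(2,+0) = 0.000000; V(2,+1) = 0.514170; V(2,+2) = 2.406710
Backward induction: V(k, j) = exp(-r*dt) * [p_u * V(k+1, j+1) + p_m * V(k+1, j) + p_d * V(k+1, j-1)]
  V(1,-1) = exp(-r*dt) * [p_u*0.000000 + p_m*0.000000 + p_d*0.000000] = 0.000000
  V(1,+0) = exp(-r*dt) * [p_u*0.514170 + p_m*0.000000 + p_d*0.000000] = 0.084620
  V(1,+1) = exp(-r*dt) * [p_u*2.406710 + p_m*0.514170 + p_d*0.000000] = 0.737582
  V(0,+0) = exp(-r*dt) * [p_u*0.737582 + p_m*0.084620 + p_d*0.000000] = 0.177590


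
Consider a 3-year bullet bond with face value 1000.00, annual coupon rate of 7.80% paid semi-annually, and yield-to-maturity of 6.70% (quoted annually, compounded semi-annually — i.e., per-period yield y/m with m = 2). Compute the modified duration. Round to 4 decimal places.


Answer: Modified duration = 2.6480

Derivation:
Coupon per period c = face * coupon_rate / m = 39.000000
Periods per year m = 2; per-period yield y/m = 0.033500
Number of cashflows N = 6
Cashflows (t years, CF_t, discount factor 1/(1+y/m)^(m*t), PV):
  t = 0.5000: CF_t = 39.000000, DF = 0.967586, PV = 37.735849
  t = 1.0000: CF_t = 39.000000, DF = 0.936222, PV = 36.512674
  t = 1.5000: CF_t = 39.000000, DF = 0.905876, PV = 35.329148
  t = 2.0000: CF_t = 39.000000, DF = 0.876512, PV = 34.183985
  t = 2.5000: CF_t = 39.000000, DF = 0.848101, PV = 33.075941
  t = 3.0000: CF_t = 1039.000000, DF = 0.820611, PV = 852.614397
Price P = sum_t PV_t = 1029.451994
First compute Macaulay numerator sum_t t * PV_t:
  t * PV_t at t = 0.5000: 18.867925
  t * PV_t at t = 1.0000: 36.512674
  t * PV_t at t = 1.5000: 52.993722
  t * PV_t at t = 2.0000: 68.367969
  t * PV_t at t = 2.5000: 82.689851
  t * PV_t at t = 3.0000: 2557.843191
Macaulay duration D = 2817.275333 / 1029.451994 = 2.736675
Modified duration = D / (1 + y/m) = 2.736675 / (1 + 0.033500) = 2.647968


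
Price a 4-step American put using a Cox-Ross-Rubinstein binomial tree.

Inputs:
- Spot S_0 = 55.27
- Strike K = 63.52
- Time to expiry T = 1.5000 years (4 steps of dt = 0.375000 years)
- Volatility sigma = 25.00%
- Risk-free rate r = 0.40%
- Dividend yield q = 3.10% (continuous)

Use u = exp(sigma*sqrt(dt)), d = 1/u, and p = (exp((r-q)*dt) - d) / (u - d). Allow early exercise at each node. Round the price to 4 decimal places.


dt = T/N = 0.375000
u = exp(sigma*sqrt(dt)) = 1.165433; d = 1/u = 0.858050
p = (exp((r-q)*dt) - d) / (u - d) = 0.429028
Discount per step: exp(-r*dt) = 0.998501
Stock lattice S(k, i) with i counting down-moves:
  k=0: S(0,0) = 55.2700
  k=1: S(1,0) = 64.4135; S(1,1) = 47.4244
  k=2: S(2,0) = 75.0697; S(2,1) = 55.2700; S(2,2) = 40.6925
  k=3: S(3,0) = 87.4887; S(3,1) = 64.4135; S(3,2) = 47.4244; S(3,3) = 34.9162
  k=4: S(4,0) = 101.9623; S(4,1) = 75.0697; S(4,2) = 55.2700; S(4,3) = 40.6925; S(4,4) = 29.9598
Terminal payoffs V(N, i) = max(K - S_T, 0):
  V(4,0) = 0.000000; V(4,1) = 0.000000; V(4,2) = 8.250000; V(4,3) = 22.827490; V(4,4) = 33.560160
Backward induction: V(k, i) = exp(-r*dt) * [p * V(k+1, i) + (1-p) * V(k+1, i+1)]; then take max(V_cont, immediate exercise) for American.
  V(3,0) = exp(-r*dt) * [p*0.000000 + (1-p)*0.000000] = 0.000000; exercise = 0.000000; V(3,0) = max -> 0.000000
  V(3,1) = exp(-r*dt) * [p*0.000000 + (1-p)*8.250000] = 4.703457; exercise = 0.000000; V(3,1) = max -> 4.703457
  V(3,2) = exp(-r*dt) * [p*8.250000 + (1-p)*22.827490] = 16.548494; exercise = 16.095586; V(3,2) = max -> 16.548494
  V(3,3) = exp(-r*dt) * [p*22.827490 + (1-p)*33.560160] = 28.912141; exercise = 28.603799; V(3,3) = max -> 28.912141
  V(2,0) = exp(-r*dt) * [p*0.000000 + (1-p)*4.703457] = 2.681516; exercise = 0.000000; V(2,0) = max -> 2.681516
  V(2,1) = exp(-r*dt) * [p*4.703457 + (1-p)*16.548494] = 11.449452; exercise = 8.250000; V(2,1) = max -> 11.449452
  V(2,2) = exp(-r*dt) * [p*16.548494 + (1-p)*28.912141] = 23.572403; exercise = 22.827490; V(2,2) = max -> 23.572403
  V(1,0) = exp(-r*dt) * [p*2.681516 + (1-p)*11.449452] = 7.676237; exercise = 0.000000; V(1,0) = max -> 7.676237
  V(1,1) = exp(-r*dt) * [p*11.449452 + (1-p)*23.572403] = 18.343779; exercise = 16.095586; V(1,1) = max -> 18.343779
  V(0,0) = exp(-r*dt) * [p*7.676237 + (1-p)*18.343779] = 13.746467; exercise = 8.250000; V(0,0) = max -> 13.746467

Answer: Price = V(0,0) = 13.7465


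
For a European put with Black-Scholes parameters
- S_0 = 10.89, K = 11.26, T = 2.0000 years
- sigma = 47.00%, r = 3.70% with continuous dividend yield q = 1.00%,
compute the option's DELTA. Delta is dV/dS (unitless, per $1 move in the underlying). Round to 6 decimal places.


Answer: Delta = -0.351092

Derivation:
d1 = 0.3633149459; d2 = -0.3013654284
phi(d1) = 0.3734626019; exp(-qT) = 0.9801986733; exp(-rT) = 0.9286716938
N(-d1) = 0.3581848149
Delta = -exp(-qT) * N(-d1) = -0.9801986733 * 0.3581848149 = -0.351092


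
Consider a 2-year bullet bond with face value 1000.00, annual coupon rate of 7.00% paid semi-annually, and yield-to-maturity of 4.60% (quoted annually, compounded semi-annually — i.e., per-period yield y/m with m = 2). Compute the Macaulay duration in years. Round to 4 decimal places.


Coupon per period c = face * coupon_rate / m = 35.000000
Periods per year m = 2; per-period yield y/m = 0.023000
Number of cashflows N = 4
Cashflows (t years, CF_t, discount factor 1/(1+y/m)^(m*t), PV):
  t = 0.5000: CF_t = 35.000000, DF = 0.977517, PV = 34.213099
  t = 1.0000: CF_t = 35.000000, DF = 0.955540, PV = 33.443889
  t = 1.5000: CF_t = 35.000000, DF = 0.934056, PV = 32.691974
  t = 2.0000: CF_t = 1035.000000, DF = 0.913056, PV = 945.013070
Price P = sum_t PV_t = 1045.362032
Macaulay numerator sum_t t * PV_t:
  t * PV_t at t = 0.5000: 17.106549
  t * PV_t at t = 1.0000: 33.443889
  t * PV_t at t = 1.5000: 49.037961
  t * PV_t at t = 2.0000: 1890.026140
Macaulay duration D = (sum_t t * PV_t) / P = 1989.614539 / 1045.362032 = 1.903278

Answer: Macaulay duration = 1.9033 years


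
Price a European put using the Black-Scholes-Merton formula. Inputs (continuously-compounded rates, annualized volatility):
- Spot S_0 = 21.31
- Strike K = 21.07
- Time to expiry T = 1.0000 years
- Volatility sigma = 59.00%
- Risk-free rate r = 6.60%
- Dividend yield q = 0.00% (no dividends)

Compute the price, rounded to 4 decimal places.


d1 = (ln(S/K) + (r - q + 0.5*sigma^2) * T) / (sigma * sqrt(T)) = 0.42606139
d2 = d1 - sigma * sqrt(T) = -0.16393861
exp(-rT) = 0.93613086; exp(-qT) = 1.00000000
P = K * exp(-rT) * N(-d2) - S_0 * exp(-qT) * N(-d1)
N(-d1) = 0.33503156; N(-d2) = 0.56511027
P = 21.0700 * 0.93613086 * 0.56511027 - 21.3100 * 1.00000000 * 0.33503156 = 4.0069

Answer: Price = 4.0069


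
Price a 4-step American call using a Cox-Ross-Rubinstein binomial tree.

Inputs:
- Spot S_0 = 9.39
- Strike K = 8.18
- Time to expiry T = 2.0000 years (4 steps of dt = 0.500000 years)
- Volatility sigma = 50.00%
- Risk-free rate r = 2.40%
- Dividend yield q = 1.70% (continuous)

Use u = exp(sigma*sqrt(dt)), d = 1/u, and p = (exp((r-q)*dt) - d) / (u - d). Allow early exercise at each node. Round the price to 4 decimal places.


Answer: Price = V(0,0) = 3.0690

Derivation:
dt = T/N = 0.500000
u = exp(sigma*sqrt(dt)) = 1.424119; d = 1/u = 0.702189
p = (exp((r-q)*dt) - d) / (u - d) = 0.417378
Discount per step: exp(-r*dt) = 0.988072
Stock lattice S(k, i) with i counting down-moves:
  k=0: S(0,0) = 9.3900
  k=1: S(1,0) = 13.3725; S(1,1) = 6.5936
  k=2: S(2,0) = 19.0440; S(2,1) = 9.3900; S(2,2) = 4.6299
  k=3: S(3,0) = 27.1209; S(3,1) = 13.3725; S(3,2) = 6.5936; S(3,3) = 3.2511
  k=4: S(4,0) = 38.6234; S(4,1) = 19.0440; S(4,2) = 9.3900; S(4,3) = 4.6299; S(4,4) = 2.2829
Terminal payoffs V(N, i) = max(S_T - K, 0):
  V(4,0) = 30.443421; V(4,1) = 10.864000; V(4,2) = 1.210000; V(4,3) = 0.000000; V(4,4) = 0.000000
Backward induction: V(k, i) = exp(-r*dt) * [p * V(k+1, i) + (1-p) * V(k+1, i+1)]; then take max(V_cont, immediate exercise) for American.
  V(3,0) = exp(-r*dt) * [p*30.443421 + (1-p)*10.864000] = 18.808945; exercise = 18.940922; V(3,0) = max -> 18.940922
  V(3,1) = exp(-r*dt) * [p*10.864000 + (1-p)*1.210000] = 5.176867; exercise = 5.192478; V(3,1) = max -> 5.192478
  V(3,2) = exp(-r*dt) * [p*1.210000 + (1-p)*0.000000] = 0.499003; exercise = 0.000000; V(3,2) = max -> 0.499003
  V(3,3) = exp(-r*dt) * [p*0.000000 + (1-p)*0.000000] = 0.000000; exercise = 0.000000; V(3,3) = max -> 0.000000
  V(2,0) = exp(-r*dt) * [p*18.940922 + (1-p)*5.192478] = 10.800385; exercise = 10.864000; V(2,0) = max -> 10.864000
  V(2,1) = exp(-r*dt) * [p*5.192478 + (1-p)*0.499003] = 2.428635; exercise = 1.210000; V(2,1) = max -> 2.428635
  V(2,2) = exp(-r*dt) * [p*0.499003 + (1-p)*0.000000] = 0.205788; exercise = 0.000000; V(2,2) = max -> 0.205788
  V(1,0) = exp(-r*dt) * [p*10.864000 + (1-p)*2.428635] = 5.878401; exercise = 5.192478; V(1,0) = max -> 5.878401
  V(1,1) = exp(-r*dt) * [p*2.428635 + (1-p)*0.205788] = 1.120033; exercise = 0.000000; V(1,1) = max -> 1.120033
  V(0,0) = exp(-r*dt) * [p*5.878401 + (1-p)*1.120033] = 3.069020; exercise = 1.210000; V(0,0) = max -> 3.069020


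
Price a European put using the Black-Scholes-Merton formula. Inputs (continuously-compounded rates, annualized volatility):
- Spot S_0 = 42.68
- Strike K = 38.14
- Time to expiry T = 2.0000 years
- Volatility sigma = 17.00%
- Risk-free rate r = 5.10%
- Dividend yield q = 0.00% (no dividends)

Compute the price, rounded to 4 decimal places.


d1 = (ln(S/K) + (r - q + 0.5*sigma^2) * T) / (sigma * sqrt(T)) = 1.01227255
d2 = d1 - sigma * sqrt(T) = 0.77185624
exp(-rT) = 0.90302955; exp(-qT) = 1.00000000
P = K * exp(-rT) * N(-d2) - S_0 * exp(-qT) * N(-d1)
N(-d1) = 0.15570388; N(-d2) = 0.22009979
P = 38.1400 * 0.90302955 * 0.22009979 - 42.6800 * 1.00000000 * 0.15570388 = 0.9351

Answer: Price = 0.9351


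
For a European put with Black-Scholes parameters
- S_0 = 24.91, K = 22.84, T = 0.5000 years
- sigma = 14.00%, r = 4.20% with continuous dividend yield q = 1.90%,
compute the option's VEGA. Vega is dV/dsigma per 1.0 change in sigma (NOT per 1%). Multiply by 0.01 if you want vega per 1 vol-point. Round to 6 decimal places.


Answer: Vega = 4.044433

Derivation:
d1 = 1.0420323981; d2 = 0.9430374487
phi(d1) = 0.2318060398; exp(-qT) = 0.9905449824; exp(-rT) = 0.9792189646
Vega = S * exp(-qT) * phi(d1) * sqrt(T) = 24.9100 * 0.9905449824 * 0.2318060398 * 0.7071067812 = 4.044433


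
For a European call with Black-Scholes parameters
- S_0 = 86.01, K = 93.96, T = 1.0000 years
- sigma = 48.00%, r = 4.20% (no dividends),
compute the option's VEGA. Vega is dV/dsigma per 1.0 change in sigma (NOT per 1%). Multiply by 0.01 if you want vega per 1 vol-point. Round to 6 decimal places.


d1 = 0.1433216849; d2 = -0.3366783151
phi(d1) = 0.3948658919; exp(-qT) = 1.0000000000; exp(-rT) = 0.9588697806
Vega = S * exp(-qT) * phi(d1) * sqrt(T) = 86.0100 * 1.0000000000 * 0.3948658919 * 1.0000000000 = 33.962415

Answer: Vega = 33.962415


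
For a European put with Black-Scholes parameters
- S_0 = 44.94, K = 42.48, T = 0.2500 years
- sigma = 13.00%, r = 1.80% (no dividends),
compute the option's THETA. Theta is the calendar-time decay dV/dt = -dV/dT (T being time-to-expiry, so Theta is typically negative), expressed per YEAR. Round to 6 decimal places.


d1 = 0.9678059973; d2 = 0.9028059973
phi(d1) = 0.2497580181; exp(-qT) = 1.0000000000; exp(-rT) = 0.9955101098
Theta = -S*exp(-qT)*phi(d1)*sigma/(2*sqrt(T)) + r*K*exp(-rT)*N(-d2) - q*S*exp(-qT)*N(-d1)
N(-d1) = 0.1665706340; N(-d2) = 0.1833144338; sqrt(T) = 0.5000000000
Term 1 = -44.9400 * 1.0000000000 * 0.2497580181 * 0.1300 / (2 * 0.5000000000) = -1.4591362933
Term 2 = 0.0180 * 42.4800 * 0.9955101098 * 0.1833144338 = 0.1395402028
Term 3 = 0 (no dividend yield, q = 0)
Theta = -1.4591362933 + (0.1395402028) + (0.0000000000) = -1.319596

Answer: Theta = -1.319596


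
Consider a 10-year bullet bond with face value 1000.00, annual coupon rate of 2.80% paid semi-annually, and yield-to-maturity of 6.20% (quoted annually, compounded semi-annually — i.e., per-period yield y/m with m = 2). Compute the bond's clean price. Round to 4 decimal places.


Coupon per period c = face * coupon_rate / m = 14.000000
Periods per year m = 2; per-period yield y/m = 0.031000
Number of cashflows N = 20
Cashflows (t years, CF_t, discount factor 1/(1+y/m)^(m*t), PV):
  t = 0.5000: CF_t = 14.000000, DF = 0.969932, PV = 13.579049
  t = 1.0000: CF_t = 14.000000, DF = 0.940768, PV = 13.170756
  t = 1.5000: CF_t = 14.000000, DF = 0.912481, PV = 12.774739
  t = 2.0000: CF_t = 14.000000, DF = 0.885045, PV = 12.390630
  t = 2.5000: CF_t = 14.000000, DF = 0.858434, PV = 12.018069
  t = 3.0000: CF_t = 14.000000, DF = 0.832622, PV = 11.656711
  t = 3.5000: CF_t = 14.000000, DF = 0.807587, PV = 11.306219
  t = 4.0000: CF_t = 14.000000, DF = 0.783305, PV = 10.966264
  t = 4.5000: CF_t = 14.000000, DF = 0.759752, PV = 10.636532
  t = 5.0000: CF_t = 14.000000, DF = 0.736908, PV = 10.316714
  t = 5.5000: CF_t = 14.000000, DF = 0.714751, PV = 10.006512
  t = 6.0000: CF_t = 14.000000, DF = 0.693260, PV = 9.705637
  t = 6.5000: CF_t = 14.000000, DF = 0.672415, PV = 9.413809
  t = 7.0000: CF_t = 14.000000, DF = 0.652197, PV = 9.130756
  t = 7.5000: CF_t = 14.000000, DF = 0.632587, PV = 8.856213
  t = 8.0000: CF_t = 14.000000, DF = 0.613566, PV = 8.589925
  t = 8.5000: CF_t = 14.000000, DF = 0.595117, PV = 8.331644
  t = 9.0000: CF_t = 14.000000, DF = 0.577224, PV = 8.081129
  t = 9.5000: CF_t = 14.000000, DF = 0.559868, PV = 7.838147
  t = 10.0000: CF_t = 1014.000000, DF = 0.543034, PV = 550.636060
Price P = sum_t PV_t = 749.405517

Answer: Price = 749.4055


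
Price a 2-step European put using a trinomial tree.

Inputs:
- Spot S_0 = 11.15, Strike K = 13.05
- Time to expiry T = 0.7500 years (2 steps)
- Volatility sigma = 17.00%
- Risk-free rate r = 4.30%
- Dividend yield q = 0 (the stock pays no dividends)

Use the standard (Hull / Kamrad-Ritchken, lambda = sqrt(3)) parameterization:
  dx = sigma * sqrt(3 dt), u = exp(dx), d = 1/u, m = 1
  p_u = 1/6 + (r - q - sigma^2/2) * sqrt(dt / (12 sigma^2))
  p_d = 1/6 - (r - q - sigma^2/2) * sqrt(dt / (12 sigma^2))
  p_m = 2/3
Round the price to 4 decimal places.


Answer: Price = V(0,0) = 1.6738

Derivation:
dt = T/N = 0.375000; dx = sigma*sqrt(3*dt) = 0.180312
u = exp(dx) = 1.197591; d = 1/u = 0.835009
p_u = 0.196355, p_m = 0.666667, p_d = 0.136979
Discount per step: exp(-r*dt) = 0.984004
Stock lattice S(k, j) with j the centered position index:
  k=0: S(0,+0) = 11.1500
  k=1: S(1,-1) = 9.3104; S(1,+0) = 11.1500; S(1,+1) = 13.3531
  k=2: S(2,-2) = 7.7742; S(2,-1) = 9.3104; S(2,+0) = 11.1500; S(2,+1) = 13.3531; S(2,+2) = 15.9916
Terminal payoffs V(N, j) = max(K - S_T, 0):
  V(2,-2) = 5.275765; V(2,-1) = 3.739645; V(2,+0) = 1.900000; V(2,+1) = 0.000000; V(2,+2) = 0.000000
Backward induction: V(k, j) = exp(-r*dt) * [p_u * V(k+1, j+1) + p_m * V(k+1, j) + p_d * V(k+1, j-1)]
  V(1,-1) = exp(-r*dt) * [p_u*1.900000 + p_m*3.739645 + p_d*5.275765] = 3.531431
  V(1,+0) = exp(-r*dt) * [p_u*0.000000 + p_m*1.900000 + p_d*3.739645] = 1.750463
  V(1,+1) = exp(-r*dt) * [p_u*0.000000 + p_m*0.000000 + p_d*1.900000] = 0.256096
  V(0,+0) = exp(-r*dt) * [p_u*0.256096 + p_m*1.750463 + p_d*3.531431] = 1.673783


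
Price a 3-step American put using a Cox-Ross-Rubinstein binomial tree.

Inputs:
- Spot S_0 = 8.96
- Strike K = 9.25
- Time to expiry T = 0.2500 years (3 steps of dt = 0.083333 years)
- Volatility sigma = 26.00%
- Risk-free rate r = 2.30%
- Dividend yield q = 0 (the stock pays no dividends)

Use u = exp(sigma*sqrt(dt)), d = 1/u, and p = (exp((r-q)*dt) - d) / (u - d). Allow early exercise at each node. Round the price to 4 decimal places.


dt = T/N = 0.083333
u = exp(sigma*sqrt(dt)) = 1.077944; d = 1/u = 0.927692
p = (exp((r-q)*dt) - d) / (u - d) = 0.494013
Discount per step: exp(-r*dt) = 0.998085
Stock lattice S(k, i) with i counting down-moves:
  k=0: S(0,0) = 8.9600
  k=1: S(1,0) = 9.6584; S(1,1) = 8.3121
  k=2: S(2,0) = 10.4112; S(2,1) = 8.9600; S(2,2) = 7.7111
  k=3: S(3,0) = 11.2227; S(3,1) = 9.6584; S(3,2) = 8.3121; S(3,3) = 7.1535
Terminal payoffs V(N, i) = max(K - S_T, 0):
  V(3,0) = 0.000000; V(3,1) = 0.000000; V(3,2) = 0.937880; V(3,3) = 2.096487
Backward induction: V(k, i) = exp(-r*dt) * [p * V(k+1, i) + (1-p) * V(k+1, i+1)]; then take max(V_cont, immediate exercise) for American.
  V(2,0) = exp(-r*dt) * [p*0.000000 + (1-p)*0.000000] = 0.000000; exercise = 0.000000; V(2,0) = max -> 0.000000
  V(2,1) = exp(-r*dt) * [p*0.000000 + (1-p)*0.937880] = 0.473646; exercise = 0.290000; V(2,1) = max -> 0.473646
  V(2,2) = exp(-r*dt) * [p*0.937880 + (1-p)*2.096487] = 1.521201; exercise = 1.538913; V(2,2) = max -> 1.538913
  V(1,0) = exp(-r*dt) * [p*0.000000 + (1-p)*0.473646] = 0.239200; exercise = 0.000000; V(1,0) = max -> 0.239200
  V(1,1) = exp(-r*dt) * [p*0.473646 + (1-p)*1.538913] = 1.010718; exercise = 0.937880; V(1,1) = max -> 1.010718
  V(0,0) = exp(-r*dt) * [p*0.239200 + (1-p)*1.010718] = 0.628372; exercise = 0.290000; V(0,0) = max -> 0.628372

Answer: Price = V(0,0) = 0.6284


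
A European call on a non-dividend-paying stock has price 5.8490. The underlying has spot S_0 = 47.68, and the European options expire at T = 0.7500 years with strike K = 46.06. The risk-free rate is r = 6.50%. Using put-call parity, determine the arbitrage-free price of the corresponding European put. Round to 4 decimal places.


Put-call parity: C - P = S_0 * exp(-qT) - K * exp(-rT).
S_0 * exp(-qT) = 47.6800 * 1.00000000 = 47.68000000
K * exp(-rT) = 46.0600 * 0.95241920 = 43.86842857
P = C - S*exp(-qT) + K*exp(-rT)
P = 5.8490 - 47.68000000 + 43.86842857 = 2.0374

Answer: Put price = 2.0374


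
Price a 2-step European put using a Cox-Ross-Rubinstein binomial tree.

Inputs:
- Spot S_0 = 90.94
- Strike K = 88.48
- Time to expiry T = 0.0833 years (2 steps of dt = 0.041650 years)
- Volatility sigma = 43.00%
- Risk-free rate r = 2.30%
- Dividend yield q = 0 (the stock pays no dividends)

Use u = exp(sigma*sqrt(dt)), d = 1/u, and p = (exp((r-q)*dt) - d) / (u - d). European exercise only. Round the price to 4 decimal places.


dt = T/N = 0.041650
u = exp(sigma*sqrt(dt)) = 1.091722; d = 1/u = 0.915985
p = (exp((r-q)*dt) - d) / (u - d) = 0.483529
Discount per step: exp(-r*dt) = 0.999043
Stock lattice S(k, i) with i counting down-moves:
  k=0: S(0,0) = 90.9400
  k=1: S(1,0) = 99.2812; S(1,1) = 83.2996
  k=2: S(2,0) = 108.3874; S(2,1) = 90.9400; S(2,2) = 76.3012
Terminal payoffs V(N, i) = max(K - S_T, 0):
  V(2,0) = 0.000000; V(2,1) = 0.000000; V(2,2) = 12.178828
Backward induction: V(k, i) = exp(-r*dt) * [p * V(k+1, i) + (1-p) * V(k+1, i+1)].
  V(1,0) = exp(-r*dt) * [p*0.000000 + (1-p)*0.000000] = 0.000000
  V(1,1) = exp(-r*dt) * [p*0.000000 + (1-p)*12.178828] = 6.283992
  V(0,0) = exp(-r*dt) * [p*0.000000 + (1-p)*6.283992] = 3.242393

Answer: Price = V(0,0) = 3.2424


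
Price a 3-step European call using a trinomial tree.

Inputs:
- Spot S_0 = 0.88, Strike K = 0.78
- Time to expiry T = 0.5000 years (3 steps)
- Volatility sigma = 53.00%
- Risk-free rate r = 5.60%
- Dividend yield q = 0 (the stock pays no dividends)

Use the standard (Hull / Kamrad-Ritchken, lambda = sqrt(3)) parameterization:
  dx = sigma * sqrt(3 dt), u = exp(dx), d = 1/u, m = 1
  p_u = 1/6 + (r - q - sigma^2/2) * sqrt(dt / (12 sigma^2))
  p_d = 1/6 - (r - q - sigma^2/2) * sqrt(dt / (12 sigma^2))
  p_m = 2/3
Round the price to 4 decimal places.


dt = T/N = 0.166667; dx = sigma*sqrt(3*dt) = 0.374767
u = exp(dx) = 1.454652; d = 1/u = 0.687450
p_u = 0.147888, p_m = 0.666667, p_d = 0.185445
Discount per step: exp(-r*dt) = 0.990710
Stock lattice S(k, j) with j the centered position index:
  k=0: S(0,+0) = 0.8800
  k=1: S(1,-1) = 0.6050; S(1,+0) = 0.8800; S(1,+1) = 1.2801
  k=2: S(2,-2) = 0.4159; S(2,-1) = 0.6050; S(2,+0) = 0.8800; S(2,+1) = 1.2801; S(2,+2) = 1.8621
  k=3: S(3,-3) = 0.2859; S(3,-2) = 0.4159; S(3,-1) = 0.6050; S(3,+0) = 0.8800; S(3,+1) = 1.2801; S(3,+2) = 1.8621; S(3,+3) = 2.7087
Terminal payoffs V(N, j) = max(S_T - K, 0):
  V(3,-3) = 0.000000; V(3,-2) = 0.000000; V(3,-1) = 0.000000; V(3,+0) = 0.100000; V(3,+1) = 0.500094; V(3,+2) = 1.082091; V(3,+3) = 1.928693
Backward induction: V(k, j) = exp(-r*dt) * [p_u * V(k+1, j+1) + p_m * V(k+1, j) + p_d * V(k+1, j-1)]
  V(2,-2) = exp(-r*dt) * [p_u*0.000000 + p_m*0.000000 + p_d*0.000000] = 0.000000
  V(2,-1) = exp(-r*dt) * [p_u*0.100000 + p_m*0.000000 + p_d*0.000000] = 0.014651
  V(2,+0) = exp(-r*dt) * [p_u*0.500094 + p_m*0.100000 + p_d*0.000000] = 0.139318
  V(2,+1) = exp(-r*dt) * [p_u*1.082091 + p_m*0.500094 + p_d*0.100000] = 0.507213
  V(2,+2) = exp(-r*dt) * [p_u*1.928693 + p_m*1.082091 + p_d*0.500094] = 1.089152
  V(1,-1) = exp(-r*dt) * [p_u*0.139318 + p_m*0.014651 + p_d*0.000000] = 0.030089
  V(1,+0) = exp(-r*dt) * [p_u*0.507213 + p_m*0.139318 + p_d*0.014651] = 0.169022
  V(1,+1) = exp(-r*dt) * [p_u*1.089152 + p_m*0.507213 + p_d*0.139318] = 0.520173
  V(0,+0) = exp(-r*dt) * [p_u*0.520173 + p_m*0.169022 + p_d*0.030089] = 0.193375

Answer: Price = V(0,0) = 0.1934


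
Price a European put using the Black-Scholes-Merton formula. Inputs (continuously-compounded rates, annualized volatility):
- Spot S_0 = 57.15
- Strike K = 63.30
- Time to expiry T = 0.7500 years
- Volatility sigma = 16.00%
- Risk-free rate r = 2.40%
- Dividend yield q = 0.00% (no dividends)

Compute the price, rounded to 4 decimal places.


d1 = (ln(S/K) + (r - q + 0.5*sigma^2) * T) / (sigma * sqrt(T)) = -0.53842199
d2 = d1 - sigma * sqrt(T) = -0.67698605
exp(-rT) = 0.98216103; exp(-qT) = 1.00000000
P = K * exp(-rT) * N(-d2) - S_0 * exp(-qT) * N(-d1)
N(-d1) = 0.70485712; N(-d2) = 0.75079260
P = 63.3000 * 0.98216103 * 0.75079260 - 57.1500 * 1.00000000 * 0.70485712 = 6.3948

Answer: Price = 6.3948


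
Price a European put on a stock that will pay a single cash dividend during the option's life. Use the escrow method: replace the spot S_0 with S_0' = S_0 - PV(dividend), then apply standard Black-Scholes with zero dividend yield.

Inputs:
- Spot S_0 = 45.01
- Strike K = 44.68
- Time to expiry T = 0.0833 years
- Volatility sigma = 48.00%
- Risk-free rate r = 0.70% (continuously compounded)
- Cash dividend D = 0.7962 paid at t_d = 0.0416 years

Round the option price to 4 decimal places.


Answer: Price = 2.6800

Derivation:
PV(D) = D * exp(-r * t_d) = 0.7962 * 0.99970884 = 0.79596818
S_0' = S_0 - PV(D) = 45.0100 - 0.79596818 = 44.21403182
d1 = (ln(S_0'/K) + (r + sigma^2/2)*T) / (sigma*sqrt(T)) = -0.00219808
d2 = d1 - sigma*sqrt(T) = -0.14073443
exp(-rT) = 0.99941707
N(-d1) = 0.50087691; N(-d2) = 0.55596013
P = K * exp(-rT) * N(-d2) - S_0' * N(-d1) = 44.6800 * 0.99941707 * 0.55596013 - 44.21403182 * 0.50087691 = 2.6800


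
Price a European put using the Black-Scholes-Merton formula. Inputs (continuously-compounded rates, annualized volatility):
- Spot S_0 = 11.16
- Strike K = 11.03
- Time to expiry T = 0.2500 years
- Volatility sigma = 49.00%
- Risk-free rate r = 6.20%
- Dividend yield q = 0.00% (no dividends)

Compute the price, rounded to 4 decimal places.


d1 = (ln(S/K) + (r - q + 0.5*sigma^2) * T) / (sigma * sqrt(T)) = 0.23359030
d2 = d1 - sigma * sqrt(T) = -0.01140970
exp(-rT) = 0.98461951; exp(-qT) = 1.00000000
P = K * exp(-rT) * N(-d2) - S_0 * exp(-qT) * N(-d1)
N(-d1) = 0.40765153; N(-d2) = 0.50455171
P = 11.0300 * 0.98461951 * 0.50455171 - 11.1600 * 1.00000000 * 0.40765153 = 0.9302

Answer: Price = 0.9302


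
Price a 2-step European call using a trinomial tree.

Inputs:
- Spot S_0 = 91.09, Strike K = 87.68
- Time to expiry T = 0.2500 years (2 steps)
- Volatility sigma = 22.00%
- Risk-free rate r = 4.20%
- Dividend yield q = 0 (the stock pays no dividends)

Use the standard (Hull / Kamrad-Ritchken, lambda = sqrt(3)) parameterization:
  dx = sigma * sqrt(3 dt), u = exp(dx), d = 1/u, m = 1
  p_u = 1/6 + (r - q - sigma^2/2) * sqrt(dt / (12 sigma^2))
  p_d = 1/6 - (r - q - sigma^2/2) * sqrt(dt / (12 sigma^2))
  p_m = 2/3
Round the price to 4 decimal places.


dt = T/N = 0.125000; dx = sigma*sqrt(3*dt) = 0.134722
u = exp(dx) = 1.144219; d = 1/u = 0.873959
p_u = 0.174924, p_m = 0.666667, p_d = 0.158409
Discount per step: exp(-r*dt) = 0.994764
Stock lattice S(k, j) with j the centered position index:
  k=0: S(0,+0) = 91.0900
  k=1: S(1,-1) = 79.6089; S(1,+0) = 91.0900; S(1,+1) = 104.2269
  k=2: S(2,-2) = 69.5749; S(2,-1) = 79.6089; S(2,+0) = 91.0900; S(2,+1) = 104.2269; S(2,+2) = 119.2583
Terminal payoffs V(N, j) = max(S_T - K, 0):
  V(2,-2) = 0.000000; V(2,-1) = 0.000000; V(2,+0) = 3.410000; V(2,+1) = 16.546870; V(2,+2) = 31.578320
Backward induction: V(k, j) = exp(-r*dt) * [p_u * V(k+1, j+1) + p_m * V(k+1, j) + p_d * V(k+1, j-1)]
  V(1,-1) = exp(-r*dt) * [p_u*3.410000 + p_m*0.000000 + p_d*0.000000] = 0.593369
  V(1,+0) = exp(-r*dt) * [p_u*16.546870 + p_m*3.410000 + p_d*0.000000] = 5.140725
  V(1,+1) = exp(-r*dt) * [p_u*31.578320 + p_m*16.546870 + p_d*3.410000] = 17.005725
  V(0,+0) = exp(-r*dt) * [p_u*17.005725 + p_m*5.140725 + p_d*0.593369] = 6.461848

Answer: Price = V(0,0) = 6.4618


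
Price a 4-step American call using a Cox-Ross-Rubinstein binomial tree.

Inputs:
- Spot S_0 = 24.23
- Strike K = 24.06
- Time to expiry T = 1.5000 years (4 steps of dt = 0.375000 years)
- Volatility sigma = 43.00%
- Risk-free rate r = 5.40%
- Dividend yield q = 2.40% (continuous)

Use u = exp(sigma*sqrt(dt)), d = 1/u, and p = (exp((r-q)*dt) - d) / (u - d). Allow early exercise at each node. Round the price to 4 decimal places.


Answer: Price = V(0,0) = 5.0901

Derivation:
dt = T/N = 0.375000
u = exp(sigma*sqrt(dt)) = 1.301243; d = 1/u = 0.768496
p = (exp((r-q)*dt) - d) / (u - d) = 0.455784
Discount per step: exp(-r*dt) = 0.979954
Stock lattice S(k, i) with i counting down-moves:
  k=0: S(0,0) = 24.2300
  k=1: S(1,0) = 31.5291; S(1,1) = 18.6207
  k=2: S(2,0) = 41.0271; S(2,1) = 24.2300; S(2,2) = 14.3099
  k=3: S(3,0) = 53.3862; S(3,1) = 31.5291; S(3,2) = 18.6207; S(3,3) = 10.9971
  k=4: S(4,0) = 69.4684; S(4,1) = 41.0271; S(4,2) = 24.2300; S(4,3) = 14.3099; S(4,4) = 8.4512
Terminal payoffs V(N, i) = max(S_T - K, 0):
  V(4,0) = 45.408411; V(4,1) = 16.967059; V(4,2) = 0.170000; V(4,3) = 0.000000; V(4,4) = 0.000000
Backward induction: V(k, i) = exp(-r*dt) * [p * V(k+1, i) + (1-p) * V(k+1, i+1)]; then take max(V_cont, immediate exercise) for American.
  V(3,0) = exp(-r*dt) * [p*45.408411 + (1-p)*16.967059] = 29.330179; exercise = 29.326184; V(3,0) = max -> 29.330179
  V(3,1) = exp(-r*dt) * [p*16.967059 + (1-p)*0.170000] = 7.668950; exercise = 7.469124; V(3,1) = max -> 7.668950
  V(3,2) = exp(-r*dt) * [p*0.170000 + (1-p)*0.000000] = 0.075930; exercise = 0.000000; V(3,2) = max -> 0.075930
  V(3,3) = exp(-r*dt) * [p*0.000000 + (1-p)*0.000000] = 0.000000; exercise = 0.000000; V(3,3) = max -> 0.000000
  V(2,0) = exp(-r*dt) * [p*29.330179 + (1-p)*7.668950] = 17.190140; exercise = 16.967059; V(2,0) = max -> 17.190140
  V(2,1) = exp(-r*dt) * [p*7.668950 + (1-p)*0.075930] = 3.465808; exercise = 0.170000; V(2,1) = max -> 3.465808
  V(2,2) = exp(-r*dt) * [p*0.075930 + (1-p)*0.000000] = 0.033914; exercise = 0.000000; V(2,2) = max -> 0.033914
  V(1,0) = exp(-r*dt) * [p*17.190140 + (1-p)*3.465808] = 9.526264; exercise = 7.469124; V(1,0) = max -> 9.526264
  V(1,1) = exp(-r*dt) * [p*3.465808 + (1-p)*0.033914] = 1.566080; exercise = 0.000000; V(1,1) = max -> 1.566080
  V(0,0) = exp(-r*dt) * [p*9.526264 + (1-p)*1.566080] = 5.090079; exercise = 0.170000; V(0,0) = max -> 5.090079


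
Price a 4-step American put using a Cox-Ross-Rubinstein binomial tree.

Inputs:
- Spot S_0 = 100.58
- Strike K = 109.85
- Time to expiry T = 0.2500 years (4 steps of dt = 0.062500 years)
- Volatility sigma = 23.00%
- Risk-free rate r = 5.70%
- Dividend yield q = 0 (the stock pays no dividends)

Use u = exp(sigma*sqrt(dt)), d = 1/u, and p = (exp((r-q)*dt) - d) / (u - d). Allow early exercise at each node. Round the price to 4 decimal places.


Answer: Price = V(0,0) = 10.0897

Derivation:
dt = T/N = 0.062500
u = exp(sigma*sqrt(dt)) = 1.059185; d = 1/u = 0.944122
p = (exp((r-q)*dt) - d) / (u - d) = 0.516645
Discount per step: exp(-r*dt) = 0.996444
Stock lattice S(k, i) with i counting down-moves:
  k=0: S(0,0) = 100.5800
  k=1: S(1,0) = 106.5329; S(1,1) = 94.9598
  k=2: S(2,0) = 112.8380; S(2,1) = 100.5800; S(2,2) = 89.6536
  k=3: S(3,0) = 119.5164; S(3,1) = 106.5329; S(3,2) = 94.9598; S(3,3) = 84.6439
  k=4: S(4,0) = 126.5900; S(4,1) = 112.8380; S(4,2) = 100.5800; S(4,3) = 89.6536; S(4,4) = 79.9142
Terminal payoffs V(N, i) = max(K - S_T, 0):
  V(4,0) = 0.000000; V(4,1) = 0.000000; V(4,2) = 9.270000; V(4,3) = 20.196393; V(4,4) = 29.935810
Backward induction: V(k, i) = exp(-r*dt) * [p * V(k+1, i) + (1-p) * V(k+1, i+1)]; then take max(V_cont, immediate exercise) for American.
  V(3,0) = exp(-r*dt) * [p*0.000000 + (1-p)*0.000000] = 0.000000; exercise = 0.000000; V(3,0) = max -> 0.000000
  V(3,1) = exp(-r*dt) * [p*0.000000 + (1-p)*9.270000] = 4.464763; exercise = 3.317145; V(3,1) = max -> 4.464763
  V(3,2) = exp(-r*dt) * [p*9.270000 + (1-p)*20.196393] = 14.499576; exercise = 14.890220; V(3,2) = max -> 14.890220
  V(3,3) = exp(-r*dt) * [p*20.196393 + (1-p)*29.935810] = 24.815423; exercise = 25.206067; V(3,3) = max -> 25.206067
  V(2,0) = exp(-r*dt) * [p*0.000000 + (1-p)*4.464763] = 2.150390; exercise = 0.000000; V(2,0) = max -> 2.150390
  V(2,1) = exp(-r*dt) * [p*4.464763 + (1-p)*14.890220] = 9.470159; exercise = 9.270000; V(2,1) = max -> 9.470159
  V(2,2) = exp(-r*dt) * [p*14.890220 + (1-p)*25.206067] = 19.805749; exercise = 20.196393; V(2,2) = max -> 20.196393
  V(1,0) = exp(-r*dt) * [p*2.150390 + (1-p)*9.470159] = 5.668205; exercise = 3.317145; V(1,0) = max -> 5.668205
  V(1,1) = exp(-r*dt) * [p*9.470159 + (1-p)*20.196393] = 14.602619; exercise = 14.890220; V(1,1) = max -> 14.890220
  V(0,0) = exp(-r*dt) * [p*5.668205 + (1-p)*14.890220] = 10.089700; exercise = 9.270000; V(0,0) = max -> 10.089700


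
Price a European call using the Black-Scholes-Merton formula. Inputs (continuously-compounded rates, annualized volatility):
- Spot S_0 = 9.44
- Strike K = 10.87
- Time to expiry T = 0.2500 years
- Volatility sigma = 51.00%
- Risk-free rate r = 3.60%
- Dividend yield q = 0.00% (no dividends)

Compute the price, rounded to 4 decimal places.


d1 = (ln(S/K) + (r - q + 0.5*sigma^2) * T) / (sigma * sqrt(T)) = -0.39034596
d2 = d1 - sigma * sqrt(T) = -0.64534596
exp(-rT) = 0.99104038; exp(-qT) = 1.00000000
C = S_0 * exp(-qT) * N(d1) - K * exp(-rT) * N(d2)
N(d1) = 0.34814037; N(d2) = 0.25935151
C = 9.4400 * 1.00000000 * 0.34814037 - 10.8700 * 0.99104038 * 0.25935151 = 0.4926

Answer: Price = 0.4926


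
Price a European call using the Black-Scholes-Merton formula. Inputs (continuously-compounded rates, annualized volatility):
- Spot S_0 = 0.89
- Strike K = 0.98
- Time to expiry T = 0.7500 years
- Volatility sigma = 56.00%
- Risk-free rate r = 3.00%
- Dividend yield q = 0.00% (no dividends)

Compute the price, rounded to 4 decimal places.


d1 = (ln(S/K) + (r - q + 0.5*sigma^2) * T) / (sigma * sqrt(T)) = 0.09024993
d2 = d1 - sigma * sqrt(T) = -0.39472429
exp(-rT) = 0.97775124; exp(-qT) = 1.00000000
C = S_0 * exp(-qT) * N(d1) - K * exp(-rT) * N(d2)
N(d1) = 0.53595570; N(d2) = 0.34652319
C = 0.8900 * 1.00000000 * 0.53595570 - 0.9800 * 0.97775124 * 0.34652319 = 0.1450

Answer: Price = 0.1450


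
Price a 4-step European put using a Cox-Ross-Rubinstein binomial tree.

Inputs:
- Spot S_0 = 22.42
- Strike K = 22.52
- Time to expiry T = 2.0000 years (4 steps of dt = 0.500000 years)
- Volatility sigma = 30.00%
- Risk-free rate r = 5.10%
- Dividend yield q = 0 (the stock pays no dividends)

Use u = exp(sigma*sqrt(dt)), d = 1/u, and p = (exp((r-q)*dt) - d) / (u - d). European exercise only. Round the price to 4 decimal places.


dt = T/N = 0.500000
u = exp(sigma*sqrt(dt)) = 1.236311; d = 1/u = 0.808858
p = (exp((r-q)*dt) - d) / (u - d) = 0.507588
Discount per step: exp(-r*dt) = 0.974822
Stock lattice S(k, i) with i counting down-moves:
  k=0: S(0,0) = 22.4200
  k=1: S(1,0) = 27.7181; S(1,1) = 18.1346
  k=2: S(2,0) = 34.2682; S(2,1) = 22.4200; S(2,2) = 14.6683
  k=3: S(3,0) = 42.3661; S(3,1) = 27.7181; S(3,2) = 18.1346; S(3,3) = 11.8646
  k=4: S(4,0) = 52.3777; S(4,1) = 34.2682; S(4,2) = 22.4200; S(4,3) = 14.6683; S(4,4) = 9.5968
Terminal payoffs V(N, i) = max(K - S_T, 0):
  V(4,0) = 0.000000; V(4,1) = 0.000000; V(4,2) = 0.100000; V(4,3) = 7.851691; V(4,4) = 12.923243
Backward induction: V(k, i) = exp(-r*dt) * [p * V(k+1, i) + (1-p) * V(k+1, i+1)].
  V(3,0) = exp(-r*dt) * [p*0.000000 + (1-p)*0.000000] = 0.000000
  V(3,1) = exp(-r*dt) * [p*0.000000 + (1-p)*0.100000] = 0.048001
  V(3,2) = exp(-r*dt) * [p*0.100000 + (1-p)*7.851691] = 3.818406
  V(3,3) = exp(-r*dt) * [p*7.851691 + (1-p)*12.923243] = 10.088422
  V(2,0) = exp(-r*dt) * [p*0.000000 + (1-p)*0.048001] = 0.023041
  V(2,1) = exp(-r*dt) * [p*0.048001 + (1-p)*3.818406] = 1.856642
  V(2,2) = exp(-r*dt) * [p*3.818406 + (1-p)*10.088422] = 6.731966
  V(1,0) = exp(-r*dt) * [p*0.023041 + (1-p)*1.856642] = 0.902616
  V(1,1) = exp(-r*dt) * [p*1.856642 + (1-p)*6.731966] = 4.150122
  V(0,0) = exp(-r*dt) * [p*0.902616 + (1-p)*4.150122] = 2.438740

Answer: Price = V(0,0) = 2.4387
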